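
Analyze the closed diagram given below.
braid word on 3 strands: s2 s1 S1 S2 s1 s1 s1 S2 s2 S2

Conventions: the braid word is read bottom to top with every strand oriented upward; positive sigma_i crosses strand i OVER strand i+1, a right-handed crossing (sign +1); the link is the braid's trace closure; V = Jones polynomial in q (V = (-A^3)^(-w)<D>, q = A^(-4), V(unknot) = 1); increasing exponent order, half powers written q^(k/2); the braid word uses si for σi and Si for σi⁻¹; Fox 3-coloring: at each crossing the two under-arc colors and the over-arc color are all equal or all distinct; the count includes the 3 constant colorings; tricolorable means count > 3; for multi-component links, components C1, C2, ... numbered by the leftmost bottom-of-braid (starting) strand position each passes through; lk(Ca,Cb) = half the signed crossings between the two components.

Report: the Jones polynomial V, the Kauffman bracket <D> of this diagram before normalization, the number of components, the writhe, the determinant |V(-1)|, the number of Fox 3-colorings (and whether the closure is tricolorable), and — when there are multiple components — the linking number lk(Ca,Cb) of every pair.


V = q + q^3 - q^4
<D> = -A^-10 + A^-6 + A^2 (w = +2)
1 component over 10 crossings, w = +2
9 Fox colorings among 3^10, |V(-1)| = 3: tricolorable
why: w = +2 (over 10 crossings) is diagram-only; (-A^3)^(-2) removes it from V


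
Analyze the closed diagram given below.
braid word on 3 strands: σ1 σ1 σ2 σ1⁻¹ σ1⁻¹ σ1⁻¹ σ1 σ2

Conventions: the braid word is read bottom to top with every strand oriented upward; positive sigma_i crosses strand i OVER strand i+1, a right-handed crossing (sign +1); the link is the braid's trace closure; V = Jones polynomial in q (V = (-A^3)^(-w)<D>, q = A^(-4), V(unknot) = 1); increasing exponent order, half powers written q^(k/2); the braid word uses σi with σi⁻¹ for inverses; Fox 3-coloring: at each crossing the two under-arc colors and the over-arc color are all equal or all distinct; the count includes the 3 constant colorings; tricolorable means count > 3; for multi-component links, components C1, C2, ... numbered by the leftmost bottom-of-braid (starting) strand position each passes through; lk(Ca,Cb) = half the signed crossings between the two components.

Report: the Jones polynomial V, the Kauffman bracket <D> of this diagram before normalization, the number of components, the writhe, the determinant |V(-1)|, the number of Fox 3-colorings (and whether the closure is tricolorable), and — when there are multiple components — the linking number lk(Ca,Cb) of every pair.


V(q) = 2 + q^2 + q^4
bracket: A^-10 + A^-2 + 2A^6, w = +2
3 components, writhe +2, over 8 crossings
lk(C1,C2) = +1
linking number lk(C1,C3) = -1
lk(C2,C3): +1
det 4, colorings 3 of 3^8 — not tricolorable
observation: det 4 = |V(-1)|; not divisible by 3, so not tricolorable


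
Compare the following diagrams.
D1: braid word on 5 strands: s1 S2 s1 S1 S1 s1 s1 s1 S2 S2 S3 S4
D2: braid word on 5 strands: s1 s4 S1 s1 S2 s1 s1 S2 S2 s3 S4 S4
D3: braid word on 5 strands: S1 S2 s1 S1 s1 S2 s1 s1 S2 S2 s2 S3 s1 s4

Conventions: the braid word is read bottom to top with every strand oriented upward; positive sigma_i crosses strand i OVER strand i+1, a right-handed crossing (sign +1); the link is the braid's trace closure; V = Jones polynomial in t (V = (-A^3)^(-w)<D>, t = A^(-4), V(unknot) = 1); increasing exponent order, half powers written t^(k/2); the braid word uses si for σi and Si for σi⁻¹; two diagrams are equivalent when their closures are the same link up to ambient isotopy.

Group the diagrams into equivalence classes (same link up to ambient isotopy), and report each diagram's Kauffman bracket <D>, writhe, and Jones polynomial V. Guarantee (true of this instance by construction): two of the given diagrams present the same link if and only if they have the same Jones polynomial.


classes: {D1, D2, D3}
V(D1) = -t^-3 + 2t^-2 - 2t^-1 + 3 - 2t + 2t^2 - t^3  [12 crossings, <D> = -A^-18 + 2A^-14 - 2A^-10 + 3A^-6 - 2A^-2 + 2A^2 - A^6, w = -2]
V(D2) = -t^-3 + 2t^-2 - 2t^-1 + 3 - 2t + 2t^2 - t^3  [12 crossings, <D> = -A^-12 + 2A^-8 - 2A^-4 + 3 - 2A^4 + 2A^8 - A^12, w = 0]
V(D3) = -t^-3 + 2t^-2 - 2t^-1 + 3 - 2t + 2t^2 - t^3  [14 crossings, <D> = -A^-12 + 2A^-8 - 2A^-4 + 3 - 2A^4 + 2A^8 - A^12, w = 0]
note: all 3 diagrams share one V(t), hence one class


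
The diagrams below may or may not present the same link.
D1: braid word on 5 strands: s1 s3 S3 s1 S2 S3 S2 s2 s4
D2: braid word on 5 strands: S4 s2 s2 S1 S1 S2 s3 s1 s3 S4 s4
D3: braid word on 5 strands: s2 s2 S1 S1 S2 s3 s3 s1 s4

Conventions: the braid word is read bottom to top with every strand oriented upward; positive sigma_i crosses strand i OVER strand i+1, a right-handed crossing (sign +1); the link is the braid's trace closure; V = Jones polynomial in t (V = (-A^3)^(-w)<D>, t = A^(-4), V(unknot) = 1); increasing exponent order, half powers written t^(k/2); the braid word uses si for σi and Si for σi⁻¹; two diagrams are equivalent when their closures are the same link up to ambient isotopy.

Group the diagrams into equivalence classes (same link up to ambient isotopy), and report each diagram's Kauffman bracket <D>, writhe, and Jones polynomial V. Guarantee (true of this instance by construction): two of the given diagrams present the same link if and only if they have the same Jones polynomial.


equivalence classes: {D1} | {D2, D3}
D1 (bracket A^-7 + A; 9 crossings at w = +1): V = -t^(1/2) - t^(5/2)
D2 (bracket A^-15 - A^-11 + 2A^-7 - 2A^-3 + 2A - A^5 + A^9; 11 crossings at w = +1): V = -t^(-3/2) + t^(-1/2) - 2t^(1/2) + 2t^(3/2) - 2t^(5/2) + t^(7/2) - t^(9/2)
D3 (bracket A^-9 - A^-5 + 2A^-1 - 2A^3 + 2A^7 - A^11 + A^15; 9 crossings at w = +3): V = -t^(-3/2) + t^(-1/2) - 2t^(1/2) + 2t^(3/2) - 2t^(5/2) + t^(7/2) - t^(9/2)
key observation: 2 classes among 3 diagrams; unequal V(t) rules out equality


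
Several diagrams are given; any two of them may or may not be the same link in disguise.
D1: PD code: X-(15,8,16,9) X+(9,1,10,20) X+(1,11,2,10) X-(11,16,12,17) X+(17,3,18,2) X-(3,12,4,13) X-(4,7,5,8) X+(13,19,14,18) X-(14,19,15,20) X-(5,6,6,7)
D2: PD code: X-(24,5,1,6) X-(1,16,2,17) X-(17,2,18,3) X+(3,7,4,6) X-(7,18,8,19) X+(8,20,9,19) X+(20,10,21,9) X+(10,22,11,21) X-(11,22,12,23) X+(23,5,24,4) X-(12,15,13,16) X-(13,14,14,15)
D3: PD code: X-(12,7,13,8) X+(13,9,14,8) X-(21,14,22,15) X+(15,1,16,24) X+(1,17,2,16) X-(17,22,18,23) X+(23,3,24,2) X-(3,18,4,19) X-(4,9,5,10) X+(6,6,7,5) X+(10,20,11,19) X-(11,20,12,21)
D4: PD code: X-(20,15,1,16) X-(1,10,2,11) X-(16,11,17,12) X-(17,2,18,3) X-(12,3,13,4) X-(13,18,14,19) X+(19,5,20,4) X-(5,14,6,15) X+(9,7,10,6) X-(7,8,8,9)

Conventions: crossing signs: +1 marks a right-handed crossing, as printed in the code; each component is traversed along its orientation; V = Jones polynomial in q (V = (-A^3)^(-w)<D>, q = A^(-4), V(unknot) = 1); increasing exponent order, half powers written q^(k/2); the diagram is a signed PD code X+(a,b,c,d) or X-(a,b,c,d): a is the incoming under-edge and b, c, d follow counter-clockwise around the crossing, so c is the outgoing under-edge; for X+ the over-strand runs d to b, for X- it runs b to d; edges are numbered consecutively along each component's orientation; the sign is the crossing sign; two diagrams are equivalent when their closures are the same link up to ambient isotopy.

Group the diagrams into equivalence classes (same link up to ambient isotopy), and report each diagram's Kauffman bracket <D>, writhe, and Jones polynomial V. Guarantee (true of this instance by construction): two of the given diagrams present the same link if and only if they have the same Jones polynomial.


grouping into links: {D1, D3} | {D2} | {D4}
V(D1) = -q^-3 + 2q^-2 - 2q^-1 + 3 - 2q + 2q^2 - q^3  (w -2, c 10, <D> = -A^-18 + 2A^-14 - 2A^-10 + 3A^-6 - 2A^-2 + 2A^2 - A^6)
V(D2) = 1  (w -2, c 12, <D> = A^-6)
V(D3) = -q^-3 + 2q^-2 - 2q^-1 + 3 - 2q + 2q^2 - q^3  [12 crossings, <D> = -A^-12 + 2A^-8 - 2A^-4 + 3 - 2A^4 + 2A^8 - A^12, w = 0]
D4 (bracket A^-10 + A^-2 - A^2 + A^6 - A^10; 10 crossings at w = -6): V = -q^-7 + q^-6 - q^-5 + q^-4 + q^-2
key observation: 3 values of V(q) split the 4 diagrams


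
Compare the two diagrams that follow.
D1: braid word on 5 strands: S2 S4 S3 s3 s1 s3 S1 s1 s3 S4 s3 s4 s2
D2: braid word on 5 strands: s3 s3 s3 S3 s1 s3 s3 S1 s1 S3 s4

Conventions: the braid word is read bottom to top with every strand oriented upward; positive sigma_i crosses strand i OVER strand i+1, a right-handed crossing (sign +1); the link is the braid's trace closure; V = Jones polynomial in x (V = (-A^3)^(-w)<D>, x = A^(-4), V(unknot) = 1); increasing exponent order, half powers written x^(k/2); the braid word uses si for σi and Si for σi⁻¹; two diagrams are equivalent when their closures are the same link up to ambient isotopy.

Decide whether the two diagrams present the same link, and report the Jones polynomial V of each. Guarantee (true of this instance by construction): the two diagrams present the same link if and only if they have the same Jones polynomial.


equivalent: yes
D1 (bracket -A^-9 + A^-1 + A^3 + A^7; 13 crossings at w = +3): V = -x^(1/2) - x^(3/2) - x^(5/2) + x^(9/2)
V(D2) = -x^(1/2) - x^(3/2) - x^(5/2) + x^(9/2)  [11 crossings, <D> = -A^-3 + A^5 + A^9 + A^13, w = +5]
observation: one V(x) for all 2 diagrams — one class (guaranteed)


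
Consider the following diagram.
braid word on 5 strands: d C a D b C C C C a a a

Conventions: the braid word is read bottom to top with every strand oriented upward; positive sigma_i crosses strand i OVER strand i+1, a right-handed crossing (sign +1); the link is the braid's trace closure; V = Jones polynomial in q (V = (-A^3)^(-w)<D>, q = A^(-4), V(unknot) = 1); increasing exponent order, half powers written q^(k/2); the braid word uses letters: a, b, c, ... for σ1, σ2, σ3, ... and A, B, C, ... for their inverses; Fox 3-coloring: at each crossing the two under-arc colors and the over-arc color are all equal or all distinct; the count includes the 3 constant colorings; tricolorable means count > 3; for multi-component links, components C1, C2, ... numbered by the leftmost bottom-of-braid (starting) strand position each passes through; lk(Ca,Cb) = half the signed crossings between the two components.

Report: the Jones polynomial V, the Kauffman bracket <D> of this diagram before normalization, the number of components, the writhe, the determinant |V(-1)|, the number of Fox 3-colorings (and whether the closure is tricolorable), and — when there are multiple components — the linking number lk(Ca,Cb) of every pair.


V = q^-4 - q^-3 + 2q^-2 - 2q^-1 + 4 - 2q + 2q^2 - q^3 + q^4
<D> = A^-16 - A^-12 + 2A^-8 - 2A^-4 + 4 - 2A^4 + 2A^8 - A^12 + A^16 (w = 0)
3 components over 12 crossings, w = 0
lk(C1,C2): +2
lk(C1,C3) = -2
linking number lk(C2,C3) = 0
3 Fox colorings among 3^12, |V(-1)| = 16: not tricolorable
why: V is palindromic (span 8, det 16): q -> 1/q fixes it; necessary, not sufficient, for amphichirality


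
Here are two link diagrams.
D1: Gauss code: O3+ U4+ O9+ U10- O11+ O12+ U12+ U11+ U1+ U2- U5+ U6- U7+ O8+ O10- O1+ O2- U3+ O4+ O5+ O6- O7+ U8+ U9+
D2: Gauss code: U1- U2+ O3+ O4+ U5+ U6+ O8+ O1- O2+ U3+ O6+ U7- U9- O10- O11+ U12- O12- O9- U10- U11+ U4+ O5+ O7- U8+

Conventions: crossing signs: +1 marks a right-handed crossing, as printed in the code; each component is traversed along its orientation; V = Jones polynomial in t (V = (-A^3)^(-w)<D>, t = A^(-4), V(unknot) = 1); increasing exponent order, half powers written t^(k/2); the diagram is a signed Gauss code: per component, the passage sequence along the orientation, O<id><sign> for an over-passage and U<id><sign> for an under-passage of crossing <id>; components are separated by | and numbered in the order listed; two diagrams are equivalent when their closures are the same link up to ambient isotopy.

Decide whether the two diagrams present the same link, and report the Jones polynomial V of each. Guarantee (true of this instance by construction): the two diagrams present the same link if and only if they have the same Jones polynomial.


same link: yes
V(D1) = t - t^2 + 2t^3 - t^4 + t^5 - t^6  [12 crossings, <D> = -A^-6 + A^-2 - A^2 + 2A^6 - A^10 + A^14, w = +6]
V(D2) = t - t^2 + 2t^3 - t^4 + t^5 - t^6  (w +2, c 12, <D> = -A^-18 + A^-14 - A^-10 + 2A^-6 - A^-2 + A^2)
note: Reidemeister moves carry D1 (12 crossings) to D2 (12)


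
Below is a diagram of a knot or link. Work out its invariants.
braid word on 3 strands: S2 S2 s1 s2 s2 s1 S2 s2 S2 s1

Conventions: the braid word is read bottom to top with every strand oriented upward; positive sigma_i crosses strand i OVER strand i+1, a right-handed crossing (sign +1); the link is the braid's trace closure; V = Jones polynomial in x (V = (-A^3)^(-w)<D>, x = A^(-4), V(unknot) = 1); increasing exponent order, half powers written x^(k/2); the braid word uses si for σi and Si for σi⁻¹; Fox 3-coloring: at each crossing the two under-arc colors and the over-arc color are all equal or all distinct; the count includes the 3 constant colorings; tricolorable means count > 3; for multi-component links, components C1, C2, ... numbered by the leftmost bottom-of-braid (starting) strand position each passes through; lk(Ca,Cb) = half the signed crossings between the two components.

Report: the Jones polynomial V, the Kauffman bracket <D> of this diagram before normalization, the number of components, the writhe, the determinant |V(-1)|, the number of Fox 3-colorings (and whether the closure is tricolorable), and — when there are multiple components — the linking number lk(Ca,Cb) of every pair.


V = -x^-1 + 2 - x + 2x^2 - x^3 + x^4 - x^5
<D> = -A^-14 + A^-10 - A^-6 + 2A^-2 - A^2 + 2A^6 - A^10 (w = +2)
1 component over 10 crossings, w = +2
9 Fox colorings among 3^10, |V(-1)| = 9: tricolorable
why: w = +2 (over 10 crossings) is diagram-only; (-A^3)^(-2) removes it from V


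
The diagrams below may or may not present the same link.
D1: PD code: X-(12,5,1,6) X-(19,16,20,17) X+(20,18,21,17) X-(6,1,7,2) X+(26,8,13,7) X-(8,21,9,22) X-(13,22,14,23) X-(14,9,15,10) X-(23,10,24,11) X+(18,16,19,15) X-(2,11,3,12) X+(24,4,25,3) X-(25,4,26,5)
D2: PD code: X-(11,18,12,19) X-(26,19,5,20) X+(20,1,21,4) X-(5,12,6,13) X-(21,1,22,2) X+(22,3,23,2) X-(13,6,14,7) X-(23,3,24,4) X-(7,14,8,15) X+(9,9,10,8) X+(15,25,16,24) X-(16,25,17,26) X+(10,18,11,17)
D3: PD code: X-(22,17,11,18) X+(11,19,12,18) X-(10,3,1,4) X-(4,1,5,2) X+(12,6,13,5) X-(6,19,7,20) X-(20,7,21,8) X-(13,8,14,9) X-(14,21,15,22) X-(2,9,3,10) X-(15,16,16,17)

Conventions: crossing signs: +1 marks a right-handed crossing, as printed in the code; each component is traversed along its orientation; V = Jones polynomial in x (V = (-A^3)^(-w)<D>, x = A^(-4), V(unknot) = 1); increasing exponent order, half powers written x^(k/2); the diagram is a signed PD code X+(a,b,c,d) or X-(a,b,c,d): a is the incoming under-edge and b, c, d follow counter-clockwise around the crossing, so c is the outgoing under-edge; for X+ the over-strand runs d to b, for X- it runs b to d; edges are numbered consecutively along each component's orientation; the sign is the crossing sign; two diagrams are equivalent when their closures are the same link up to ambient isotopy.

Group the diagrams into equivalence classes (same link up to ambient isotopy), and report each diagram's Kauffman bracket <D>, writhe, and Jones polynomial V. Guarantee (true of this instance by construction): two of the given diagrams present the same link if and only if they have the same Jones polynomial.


equivalence classes: {D1, D3} | {D2}
D1 (bracket A^-9 + 2A^-1 - A^3 + A^7 - A^11; 13 crossings at w = -5): V = x^(-13/2) - x^(-11/2) + x^(-9/2) - 2x^(-7/2) - x^(-3/2)
V(D2) = x^(-9/2) - x^(-5/2) - x^(-3/2) - x^(-1/2)  (w -3, c 13, <D> = A^-7 + A^-3 + A - A^9)
D3 (bracket A^-15 + 2A^-7 - A^-3 + A - A^5; 11 crossings at w = -7): V = x^(-13/2) - x^(-11/2) + x^(-9/2) - 2x^(-7/2) - x^(-3/2)
key observation: comparing 3 Jones polynomials yields 2 groups


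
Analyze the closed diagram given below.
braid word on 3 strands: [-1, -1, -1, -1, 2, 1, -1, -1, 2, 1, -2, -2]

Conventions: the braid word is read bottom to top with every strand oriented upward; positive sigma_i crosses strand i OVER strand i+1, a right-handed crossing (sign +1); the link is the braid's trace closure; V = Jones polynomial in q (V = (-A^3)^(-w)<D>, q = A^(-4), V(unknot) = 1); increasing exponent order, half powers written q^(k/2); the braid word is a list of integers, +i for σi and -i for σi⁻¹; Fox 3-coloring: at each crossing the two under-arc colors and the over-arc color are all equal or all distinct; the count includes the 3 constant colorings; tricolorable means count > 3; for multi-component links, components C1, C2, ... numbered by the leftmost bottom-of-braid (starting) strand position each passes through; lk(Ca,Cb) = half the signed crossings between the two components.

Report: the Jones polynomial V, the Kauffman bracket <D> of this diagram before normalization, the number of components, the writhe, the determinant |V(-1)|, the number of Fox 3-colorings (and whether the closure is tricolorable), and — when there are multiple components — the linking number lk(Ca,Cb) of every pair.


V = q^-8 - 2q^-7 + 3q^-6 - 4q^-5 + 3q^-4 - 3q^-3 + 3q^-2 - q^-1 + 1
<D> = A^-12 - A^-8 + 3A^-4 - 3 + 3A^4 - 4A^8 + 3A^12 - 2A^16 + A^20 (w = -4)
1 component over 12 crossings, w = -4
9 Fox colorings among 3^12, |V(-1)| = 21: tricolorable
why: the word shrinks to σ1⁻¹ σ1⁻¹ σ1⁻¹ σ1⁻¹ σ2 σ1⁻¹ σ2 σ1 σ2⁻¹ σ2⁻¹ after cancelling


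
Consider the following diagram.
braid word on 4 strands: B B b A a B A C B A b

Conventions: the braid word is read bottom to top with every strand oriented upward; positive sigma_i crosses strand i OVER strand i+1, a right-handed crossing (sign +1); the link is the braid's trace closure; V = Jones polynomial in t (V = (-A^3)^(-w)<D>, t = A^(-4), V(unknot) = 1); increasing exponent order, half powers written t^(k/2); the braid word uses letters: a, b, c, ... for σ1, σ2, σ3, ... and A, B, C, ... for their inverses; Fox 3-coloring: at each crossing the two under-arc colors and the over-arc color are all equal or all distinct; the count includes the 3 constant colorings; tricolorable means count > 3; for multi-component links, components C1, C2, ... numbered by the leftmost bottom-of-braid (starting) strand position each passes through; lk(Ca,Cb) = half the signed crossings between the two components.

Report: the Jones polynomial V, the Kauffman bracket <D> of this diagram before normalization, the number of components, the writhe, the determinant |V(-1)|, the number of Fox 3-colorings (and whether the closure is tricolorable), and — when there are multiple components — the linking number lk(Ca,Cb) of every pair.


Jones polynomial: V(t) = -t^-4 + t^-3 + t^-1
<D> = -A^-11 - A^-3 + A; writhe -5
components 1, writhe -5 (11 crossings)
3-colorings: 9 of 3^11, det 3 — tricolorable
note: w = -5 shifts under R1 moves; the (-A^3)^(5) factor cancels that in V


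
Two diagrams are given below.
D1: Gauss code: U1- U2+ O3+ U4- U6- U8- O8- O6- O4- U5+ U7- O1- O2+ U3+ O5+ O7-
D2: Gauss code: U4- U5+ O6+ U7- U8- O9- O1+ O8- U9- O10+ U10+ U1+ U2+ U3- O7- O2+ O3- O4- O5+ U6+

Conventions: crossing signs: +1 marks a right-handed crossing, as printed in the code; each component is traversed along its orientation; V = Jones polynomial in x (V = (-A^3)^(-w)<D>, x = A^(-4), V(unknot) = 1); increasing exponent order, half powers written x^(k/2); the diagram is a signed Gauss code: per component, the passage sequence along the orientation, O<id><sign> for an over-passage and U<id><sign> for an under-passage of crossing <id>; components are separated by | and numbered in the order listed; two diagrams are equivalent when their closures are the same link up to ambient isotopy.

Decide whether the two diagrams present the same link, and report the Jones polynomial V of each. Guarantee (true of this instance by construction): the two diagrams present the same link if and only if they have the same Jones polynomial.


same link: yes
V(D1) = 1  [8 crossings, <D> = A^-6, w = -2]
D2 (bracket 1; 10 crossings at w = 0): V = 1
note: from 8 to 10 crossings by R-moves: one link, two diagrams


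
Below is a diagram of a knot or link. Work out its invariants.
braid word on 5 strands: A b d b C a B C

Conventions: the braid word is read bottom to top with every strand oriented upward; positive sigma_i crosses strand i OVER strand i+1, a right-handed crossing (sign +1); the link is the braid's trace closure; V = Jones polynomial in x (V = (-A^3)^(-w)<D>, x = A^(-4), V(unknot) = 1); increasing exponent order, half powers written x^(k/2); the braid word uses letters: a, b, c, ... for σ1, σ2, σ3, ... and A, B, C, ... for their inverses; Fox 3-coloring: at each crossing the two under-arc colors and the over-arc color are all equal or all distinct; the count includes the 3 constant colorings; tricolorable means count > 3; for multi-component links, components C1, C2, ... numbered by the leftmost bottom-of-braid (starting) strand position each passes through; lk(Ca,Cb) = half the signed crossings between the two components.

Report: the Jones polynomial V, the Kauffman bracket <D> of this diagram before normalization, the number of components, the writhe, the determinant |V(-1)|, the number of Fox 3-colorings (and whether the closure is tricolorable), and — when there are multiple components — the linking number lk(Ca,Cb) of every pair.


V = x^-2 + 2 + x^2
<D> = A^-8 + 2 + A^8 (w = 0)
3 components over 8 crossings, w = 0
lk(C1,C2): 0
lk(C1,C3) = +1
linking number lk(C2,C3) = -1
3 Fox colorings among 3^8, |V(-1)| = 4: not tricolorable
why: span 4 respects span(V) <= c + mu - 1 = 10 for this 3-component diagram


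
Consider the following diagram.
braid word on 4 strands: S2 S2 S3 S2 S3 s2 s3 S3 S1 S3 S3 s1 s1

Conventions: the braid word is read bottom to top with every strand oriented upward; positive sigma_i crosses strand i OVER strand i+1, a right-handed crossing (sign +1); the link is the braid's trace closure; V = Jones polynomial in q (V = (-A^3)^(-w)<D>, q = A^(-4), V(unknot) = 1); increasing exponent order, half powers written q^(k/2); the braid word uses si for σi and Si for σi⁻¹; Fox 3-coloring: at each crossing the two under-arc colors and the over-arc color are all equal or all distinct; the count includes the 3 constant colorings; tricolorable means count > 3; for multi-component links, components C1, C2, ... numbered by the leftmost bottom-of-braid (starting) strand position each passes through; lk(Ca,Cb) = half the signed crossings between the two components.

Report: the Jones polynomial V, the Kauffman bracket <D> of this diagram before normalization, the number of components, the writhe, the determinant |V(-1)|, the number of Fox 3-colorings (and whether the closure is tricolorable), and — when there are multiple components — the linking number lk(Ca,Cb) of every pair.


V(q) = q^-8 - 2q^-7 + q^-6 - 2q^-5 + 2q^-4 + q^-2
bracket: -A^-7 - 2A + 2A^5 - A^9 + 2A^13 - A^17, w = -5
1 component, writhe -5, over 13 crossings
det 9, colorings 27 of 3^13 — tricolorable
observation: w = -5 shifts under R1 moves; the (-A^3)^(5) factor cancels that in V


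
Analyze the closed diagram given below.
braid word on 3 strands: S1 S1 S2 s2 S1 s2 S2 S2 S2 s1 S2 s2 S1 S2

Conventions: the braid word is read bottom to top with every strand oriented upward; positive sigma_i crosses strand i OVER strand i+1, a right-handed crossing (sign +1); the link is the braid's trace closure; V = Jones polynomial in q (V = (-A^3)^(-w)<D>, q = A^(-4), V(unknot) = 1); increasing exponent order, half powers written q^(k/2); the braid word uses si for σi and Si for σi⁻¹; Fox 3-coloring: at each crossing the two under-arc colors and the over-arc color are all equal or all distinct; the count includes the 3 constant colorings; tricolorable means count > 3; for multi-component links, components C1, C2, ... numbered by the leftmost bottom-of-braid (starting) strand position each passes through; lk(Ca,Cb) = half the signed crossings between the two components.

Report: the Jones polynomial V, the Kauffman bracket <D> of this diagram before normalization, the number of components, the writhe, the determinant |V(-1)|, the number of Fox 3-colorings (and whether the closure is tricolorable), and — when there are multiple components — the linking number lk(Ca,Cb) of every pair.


V = q^-8 - 2q^-7 + q^-6 - 2q^-5 + 2q^-4 + q^-2
<D> = A^-10 + 2A^-2 - 2A^2 + A^6 - 2A^10 + A^14 (w = -6)
1 component over 14 crossings, w = -6
27 Fox colorings among 3^14, |V(-1)| = 9: tricolorable
why: inverse pairs cancel, leaving σ1⁻¹ σ1⁻¹ σ1⁻¹ σ2⁻¹ σ2⁻¹ σ2⁻¹


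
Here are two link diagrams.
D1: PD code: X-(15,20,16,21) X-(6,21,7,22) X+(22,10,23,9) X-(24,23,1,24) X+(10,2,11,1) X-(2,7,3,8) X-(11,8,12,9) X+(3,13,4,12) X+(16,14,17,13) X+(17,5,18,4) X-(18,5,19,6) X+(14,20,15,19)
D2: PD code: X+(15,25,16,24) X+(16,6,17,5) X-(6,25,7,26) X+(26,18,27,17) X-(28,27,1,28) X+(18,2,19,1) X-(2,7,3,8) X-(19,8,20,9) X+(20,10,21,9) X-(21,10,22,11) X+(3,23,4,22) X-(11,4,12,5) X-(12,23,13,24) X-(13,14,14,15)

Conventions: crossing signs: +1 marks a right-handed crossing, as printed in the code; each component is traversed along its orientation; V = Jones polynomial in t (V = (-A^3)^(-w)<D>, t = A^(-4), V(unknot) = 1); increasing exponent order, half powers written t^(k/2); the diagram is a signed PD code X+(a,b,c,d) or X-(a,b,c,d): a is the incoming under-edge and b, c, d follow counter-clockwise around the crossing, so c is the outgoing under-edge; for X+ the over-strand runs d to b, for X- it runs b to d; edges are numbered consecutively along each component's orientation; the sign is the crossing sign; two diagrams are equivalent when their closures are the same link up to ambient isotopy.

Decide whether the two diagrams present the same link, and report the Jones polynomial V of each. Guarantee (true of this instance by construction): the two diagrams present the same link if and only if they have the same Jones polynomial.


equivalent: yes
V(D1) = 1  (w 0, c 12, <D> = 1)
V(D2) = 1  (w -2, c 14, <D> = A^-6)
why: Reidemeister moves carry D1 (12 crossings) to D2 (14)


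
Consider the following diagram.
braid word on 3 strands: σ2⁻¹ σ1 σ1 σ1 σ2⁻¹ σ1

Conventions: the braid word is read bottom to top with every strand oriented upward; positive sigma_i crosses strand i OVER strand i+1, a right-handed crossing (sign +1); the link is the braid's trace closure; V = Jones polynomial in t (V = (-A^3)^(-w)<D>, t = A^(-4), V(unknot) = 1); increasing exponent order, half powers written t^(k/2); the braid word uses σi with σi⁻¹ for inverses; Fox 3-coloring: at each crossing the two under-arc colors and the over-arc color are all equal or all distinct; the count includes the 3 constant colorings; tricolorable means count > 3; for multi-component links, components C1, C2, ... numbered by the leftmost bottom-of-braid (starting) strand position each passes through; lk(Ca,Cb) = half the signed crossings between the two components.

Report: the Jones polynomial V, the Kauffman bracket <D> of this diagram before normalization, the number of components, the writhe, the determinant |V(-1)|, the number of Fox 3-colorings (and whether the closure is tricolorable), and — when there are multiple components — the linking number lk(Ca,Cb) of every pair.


V = t^-1 - 1 + 2t - 2t^2 + 2t^3 - 2t^4 + t^5
<D> = A^-14 - 2A^-10 + 2A^-6 - 2A^-2 + 2A^2 - A^6 + A^10 (w = +2)
1 component over 6 crossings, w = +2
3 Fox colorings among 3^6, |V(-1)| = 11: not tricolorable
why: w = +2 shifts under R1 moves; the (-A^3)^(-2) factor cancels that in V


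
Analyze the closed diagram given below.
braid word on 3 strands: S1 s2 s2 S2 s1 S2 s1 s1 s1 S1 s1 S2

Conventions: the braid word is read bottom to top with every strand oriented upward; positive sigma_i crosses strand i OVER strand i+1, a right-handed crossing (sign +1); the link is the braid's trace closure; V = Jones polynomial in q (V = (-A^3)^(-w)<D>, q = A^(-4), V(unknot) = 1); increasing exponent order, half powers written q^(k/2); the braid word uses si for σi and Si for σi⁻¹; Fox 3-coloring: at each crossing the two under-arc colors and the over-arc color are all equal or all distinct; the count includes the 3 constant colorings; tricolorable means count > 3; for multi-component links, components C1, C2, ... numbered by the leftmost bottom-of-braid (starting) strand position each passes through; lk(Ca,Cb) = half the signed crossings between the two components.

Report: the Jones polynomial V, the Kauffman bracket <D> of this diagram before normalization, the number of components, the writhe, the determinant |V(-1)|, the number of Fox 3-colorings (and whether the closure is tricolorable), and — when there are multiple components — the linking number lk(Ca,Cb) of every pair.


Jones polynomial: V(q) = q^-1 + 2q - q^2 + 2q^3 - q^4 + q^5
<D> = A^-14 - A^-10 + 2A^-6 - A^-2 + 2A^2 + A^10; writhe +2
components 3, writhe +2 (12 crossings)
linking number lk(C1,C2) = -1
lk(C1,C3): +2
lk(C2,C3) = 0
3-colorings: 3 of 3^12, det 8 — not tricolorable
note: span 6 respects span(V) <= c + mu - 1 = 14 for this 3-component diagram


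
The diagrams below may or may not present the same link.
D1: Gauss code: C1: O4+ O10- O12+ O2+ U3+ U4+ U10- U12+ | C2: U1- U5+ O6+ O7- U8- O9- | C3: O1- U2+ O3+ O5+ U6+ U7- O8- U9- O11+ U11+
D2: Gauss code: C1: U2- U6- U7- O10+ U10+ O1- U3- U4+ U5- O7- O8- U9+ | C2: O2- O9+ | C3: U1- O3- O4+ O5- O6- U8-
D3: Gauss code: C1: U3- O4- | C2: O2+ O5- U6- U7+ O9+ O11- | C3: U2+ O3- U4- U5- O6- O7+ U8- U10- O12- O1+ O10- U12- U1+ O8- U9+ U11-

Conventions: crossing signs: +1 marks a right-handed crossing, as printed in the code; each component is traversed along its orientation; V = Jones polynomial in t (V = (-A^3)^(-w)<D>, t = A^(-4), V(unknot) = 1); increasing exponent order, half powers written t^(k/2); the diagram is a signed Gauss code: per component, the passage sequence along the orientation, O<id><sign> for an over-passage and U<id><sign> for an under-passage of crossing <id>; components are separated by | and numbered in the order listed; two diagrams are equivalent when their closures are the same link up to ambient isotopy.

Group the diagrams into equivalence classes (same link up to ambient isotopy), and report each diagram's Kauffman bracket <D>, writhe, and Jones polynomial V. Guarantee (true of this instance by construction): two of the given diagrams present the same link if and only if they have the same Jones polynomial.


classes: {D1} | {D2} | {D3}
V(D1) = t^-2 + 2 + t^2  [12 crossings, <D> = A^-2 + 2A^6 + A^14, w = +2]
V(D2) = t^-6 + t^-3 + t^-2 + t^-1  [10 crossings, <D> = A^-8 + A^-4 + 1 + A^12, w = -4]
V(D3) = t^-3 + t^-2 + t^-1 + 1  [12 crossings, <D> = A^-12 + A^-8 + A^-4 + 1, w = -4]
note: 3 classes among 3 diagrams; unequal V(t) rules out equality


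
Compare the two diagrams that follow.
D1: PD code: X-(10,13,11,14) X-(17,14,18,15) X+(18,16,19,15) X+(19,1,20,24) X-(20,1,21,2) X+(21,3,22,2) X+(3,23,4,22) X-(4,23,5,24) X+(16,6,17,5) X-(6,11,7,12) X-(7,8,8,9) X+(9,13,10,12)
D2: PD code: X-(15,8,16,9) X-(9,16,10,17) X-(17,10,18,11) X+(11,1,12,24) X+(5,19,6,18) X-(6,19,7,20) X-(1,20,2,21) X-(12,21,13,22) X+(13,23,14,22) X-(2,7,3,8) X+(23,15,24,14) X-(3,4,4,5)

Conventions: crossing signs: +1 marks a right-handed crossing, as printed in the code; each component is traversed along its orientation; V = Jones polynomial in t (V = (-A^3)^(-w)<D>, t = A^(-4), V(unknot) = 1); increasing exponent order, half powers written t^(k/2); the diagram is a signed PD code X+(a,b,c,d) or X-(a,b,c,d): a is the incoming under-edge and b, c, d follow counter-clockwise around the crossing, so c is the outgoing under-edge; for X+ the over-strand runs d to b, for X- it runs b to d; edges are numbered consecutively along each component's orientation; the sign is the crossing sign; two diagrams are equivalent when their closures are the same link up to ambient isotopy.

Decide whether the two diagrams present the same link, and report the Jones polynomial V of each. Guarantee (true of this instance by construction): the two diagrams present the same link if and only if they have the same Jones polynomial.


equivalent: no
D1 (bracket 1; 12 crossings at w = 0): V = 1
V(D2) = t^-5 - 2t^-4 + 2t^-3 - 2t^-2 + 2t^-1 - 1 + t  (w -4, c 12, <D> = A^-16 - A^-12 + 2A^-8 - 2A^-4 + 2 - 2A^4 + A^8)
key observation: 2 classes among 2 diagrams; unequal V(t) rules out equality


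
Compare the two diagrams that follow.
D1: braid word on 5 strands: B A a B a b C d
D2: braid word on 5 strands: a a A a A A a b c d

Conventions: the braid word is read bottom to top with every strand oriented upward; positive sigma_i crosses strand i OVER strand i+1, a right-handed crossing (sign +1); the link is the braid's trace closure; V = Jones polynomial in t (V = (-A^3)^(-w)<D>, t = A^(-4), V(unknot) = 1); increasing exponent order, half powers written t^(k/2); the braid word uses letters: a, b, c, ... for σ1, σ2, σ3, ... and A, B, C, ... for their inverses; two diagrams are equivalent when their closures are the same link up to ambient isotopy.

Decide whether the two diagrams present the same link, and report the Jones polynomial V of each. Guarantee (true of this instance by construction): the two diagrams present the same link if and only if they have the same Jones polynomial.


equivalent: yes
D1 (bracket 1; 8 crossings at w = 0): V = 1
D2 (bracket A^12; 10 crossings at w = +4): V = 1
key observation: D2 (10 crossings) and D1 (8) are Markov-related braid presentations


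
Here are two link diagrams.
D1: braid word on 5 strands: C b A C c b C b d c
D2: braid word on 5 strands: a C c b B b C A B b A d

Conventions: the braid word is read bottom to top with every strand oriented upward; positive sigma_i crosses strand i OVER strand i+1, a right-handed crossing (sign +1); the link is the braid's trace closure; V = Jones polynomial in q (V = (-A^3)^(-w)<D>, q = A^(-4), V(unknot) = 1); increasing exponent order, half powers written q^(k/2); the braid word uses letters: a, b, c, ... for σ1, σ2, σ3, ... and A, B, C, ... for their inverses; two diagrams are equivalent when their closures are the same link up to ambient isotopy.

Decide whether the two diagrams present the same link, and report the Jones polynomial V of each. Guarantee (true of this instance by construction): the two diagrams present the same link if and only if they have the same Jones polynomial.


equivalent: no
V(D1) = q + q^3 - q^4  (w +2, c 10, <D> = -A^-10 + A^-6 + A^2)
V(D2) = 1  (w 0, c 12, <D> = 1)
why: comparing 2 Jones polynomials yields 2 groups


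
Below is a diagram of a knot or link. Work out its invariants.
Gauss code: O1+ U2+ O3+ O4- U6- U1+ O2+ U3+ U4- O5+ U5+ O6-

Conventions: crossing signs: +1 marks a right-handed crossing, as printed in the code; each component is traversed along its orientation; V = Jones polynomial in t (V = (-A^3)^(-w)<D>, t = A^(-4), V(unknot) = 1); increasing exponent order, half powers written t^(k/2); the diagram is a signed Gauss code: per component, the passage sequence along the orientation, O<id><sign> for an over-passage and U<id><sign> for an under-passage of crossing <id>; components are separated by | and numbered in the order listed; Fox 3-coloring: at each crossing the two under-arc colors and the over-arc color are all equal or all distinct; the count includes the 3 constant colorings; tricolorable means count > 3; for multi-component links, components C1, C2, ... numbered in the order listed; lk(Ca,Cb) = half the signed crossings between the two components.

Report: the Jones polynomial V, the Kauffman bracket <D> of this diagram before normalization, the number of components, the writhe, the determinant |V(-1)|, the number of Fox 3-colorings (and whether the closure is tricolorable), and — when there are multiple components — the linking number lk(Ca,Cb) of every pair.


Jones polynomial: V(t) = 1
<D> = A^6; writhe +2
components 1, writhe +2 (6 crossings)
3-colorings: 3 of 3^6, det 1 — not tricolorable
note: w = +2 (over 6 crossings) is diagram-only; (-A^3)^(-2) removes it from V


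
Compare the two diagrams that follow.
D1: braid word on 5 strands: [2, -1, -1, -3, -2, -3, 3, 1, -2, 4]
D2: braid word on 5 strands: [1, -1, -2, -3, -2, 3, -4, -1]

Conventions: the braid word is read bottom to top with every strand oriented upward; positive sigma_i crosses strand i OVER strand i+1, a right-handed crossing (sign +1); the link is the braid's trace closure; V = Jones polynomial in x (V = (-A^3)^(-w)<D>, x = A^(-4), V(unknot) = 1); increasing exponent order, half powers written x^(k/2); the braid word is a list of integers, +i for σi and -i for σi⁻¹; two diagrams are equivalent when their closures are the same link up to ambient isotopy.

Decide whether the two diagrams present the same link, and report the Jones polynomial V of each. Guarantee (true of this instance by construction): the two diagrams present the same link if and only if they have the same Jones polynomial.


same link: yes
V(D1) = 1  [10 crossings, <D> = A^-6, w = -2]
D2 (bracket A^-12; 8 crossings at w = -4): V = 1
note: Markov moves rewrite D1 (10 crossings) into D2 (8)


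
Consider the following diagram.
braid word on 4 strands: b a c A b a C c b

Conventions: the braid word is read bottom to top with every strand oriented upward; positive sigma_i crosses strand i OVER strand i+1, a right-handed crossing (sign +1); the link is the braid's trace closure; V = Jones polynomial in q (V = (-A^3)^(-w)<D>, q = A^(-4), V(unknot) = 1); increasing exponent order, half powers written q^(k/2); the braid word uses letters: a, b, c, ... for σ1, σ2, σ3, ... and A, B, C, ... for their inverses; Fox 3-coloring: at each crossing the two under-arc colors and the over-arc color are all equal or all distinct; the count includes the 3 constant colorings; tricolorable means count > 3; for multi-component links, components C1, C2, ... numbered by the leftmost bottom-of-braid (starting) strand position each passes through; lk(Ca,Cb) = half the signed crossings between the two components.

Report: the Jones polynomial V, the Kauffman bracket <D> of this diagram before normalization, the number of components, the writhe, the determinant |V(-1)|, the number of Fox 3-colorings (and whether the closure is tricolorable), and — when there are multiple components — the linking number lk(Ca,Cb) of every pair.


Jones polynomial: V(q) = q + q^3 - q^4
<D> = A^-1 - A^3 - A^11; writhe +5
components 1, writhe +5 (9 crossings)
3-colorings: 9 of 3^9, det 3 — tricolorable
note: inverse pairs cancel, leaving σ2 σ1 σ3 σ1⁻¹ σ2 σ1 σ2


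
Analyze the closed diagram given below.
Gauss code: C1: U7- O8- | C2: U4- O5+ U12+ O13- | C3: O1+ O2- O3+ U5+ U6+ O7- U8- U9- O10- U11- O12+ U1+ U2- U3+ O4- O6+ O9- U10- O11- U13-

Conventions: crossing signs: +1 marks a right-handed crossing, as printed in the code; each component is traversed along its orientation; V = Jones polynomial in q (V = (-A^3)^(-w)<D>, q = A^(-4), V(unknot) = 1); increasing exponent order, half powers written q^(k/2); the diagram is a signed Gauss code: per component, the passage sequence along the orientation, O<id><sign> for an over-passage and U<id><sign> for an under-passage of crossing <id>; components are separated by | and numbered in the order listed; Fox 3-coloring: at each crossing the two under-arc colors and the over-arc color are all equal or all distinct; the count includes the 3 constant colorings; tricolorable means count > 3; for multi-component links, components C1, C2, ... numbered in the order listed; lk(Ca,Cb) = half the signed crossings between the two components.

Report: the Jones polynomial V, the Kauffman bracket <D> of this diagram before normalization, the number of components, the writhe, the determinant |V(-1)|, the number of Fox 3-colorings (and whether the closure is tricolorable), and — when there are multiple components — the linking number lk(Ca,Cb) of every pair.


Jones polynomial: V(q) = q^-7 - 3q^-6 + 5q^-5 - 7q^-4 + 9q^-3 - 7q^-2 + 8q^-1 - 4 + 3q - q^2
<D> = A^-17 - 3A^-13 + 4A^-9 - 8A^-5 + 7A^-1 - 9A^3 + 7A^7 - 5A^11 + 3A^15 - A^19; writhe -3
components 3, writhe -3 (13 crossings)
linking number lk(C1,C2) = 0
lk(C1,C3): -1
lk(C2,C3) = 0
3-colorings: 9 of 3^13, det 48 — tricolorable
note: span 9 respects span(V) <= c + mu - 1 = 15 for this 3-component diagram
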